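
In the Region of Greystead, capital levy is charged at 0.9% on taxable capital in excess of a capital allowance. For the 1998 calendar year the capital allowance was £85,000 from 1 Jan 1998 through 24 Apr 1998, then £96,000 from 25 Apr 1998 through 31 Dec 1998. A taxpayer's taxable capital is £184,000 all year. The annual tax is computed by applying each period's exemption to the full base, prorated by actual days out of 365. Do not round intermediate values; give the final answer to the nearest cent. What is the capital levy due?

£822.92

1 Jan – 24 Apr 1998: 114 days, exemption £85,000 → (£184,000 − £85,000) × 0.9% × 114/365 = £278.2849
25 Apr – 31 Dec 1998: 251 days, exemption £96,000 → (£184,000 − £96,000) × 0.9% × 251/365 = £544.6356
Total = £822.9205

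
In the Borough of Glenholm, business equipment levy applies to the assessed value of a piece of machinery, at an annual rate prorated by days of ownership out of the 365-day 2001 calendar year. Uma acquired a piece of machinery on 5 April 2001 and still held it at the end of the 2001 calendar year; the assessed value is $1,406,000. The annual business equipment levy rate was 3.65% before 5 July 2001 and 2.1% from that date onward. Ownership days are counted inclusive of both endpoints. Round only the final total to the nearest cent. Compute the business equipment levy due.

$27,355.37

5 April – 4 July 2001: 91 days at 3.65% → $1,406,000 × 3.65% × 91/365 = $12,794.6000
5 July – 31 December 2001: 180 days at 2.1% → $1,406,000 × 2.1% × 180/365 = $14,560.7671
Total = $27,355.3671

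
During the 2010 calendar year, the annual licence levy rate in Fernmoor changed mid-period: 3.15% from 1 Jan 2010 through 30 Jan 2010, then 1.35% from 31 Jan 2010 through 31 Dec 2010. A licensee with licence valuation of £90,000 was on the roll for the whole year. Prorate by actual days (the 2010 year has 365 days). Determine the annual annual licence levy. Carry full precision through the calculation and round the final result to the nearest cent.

1 Jan – 30 Jan 2010: 30 days at 3.15% → £90,000 × 3.15% × 30/365 = £233.0137
31 Jan – 31 Dec 2010: 335 days at 1.35% → £90,000 × 1.35% × 335/365 = £1,115.1370
Total = £1,348.1507

£1,348.15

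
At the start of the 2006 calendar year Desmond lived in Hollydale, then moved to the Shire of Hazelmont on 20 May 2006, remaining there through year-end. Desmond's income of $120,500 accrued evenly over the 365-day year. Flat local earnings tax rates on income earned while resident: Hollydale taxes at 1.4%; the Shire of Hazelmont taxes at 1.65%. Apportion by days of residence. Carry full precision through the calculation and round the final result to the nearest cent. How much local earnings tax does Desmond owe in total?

$1,873.53

Hollydale, 1 Jan – 19 May 2006: 139 days → $120,500 × 1.4% × 139/365 = $642.4466
The Shire of Hazelmont, 20 May – 31 Dec 2006: 226 days → $120,500 × 1.65% × 226/365 = $1,231.0808
Total = $1,873.5274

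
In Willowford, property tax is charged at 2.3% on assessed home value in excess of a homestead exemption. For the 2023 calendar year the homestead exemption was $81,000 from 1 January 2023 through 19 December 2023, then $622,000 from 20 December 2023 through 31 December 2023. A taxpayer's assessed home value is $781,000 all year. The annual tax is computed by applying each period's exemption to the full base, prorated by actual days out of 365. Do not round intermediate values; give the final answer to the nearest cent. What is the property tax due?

$15,690.92

1 January – 19 December 2023: 353 days, exemption $81,000 → ($781,000 − $81,000) × 2.3% × 353/365 = $15,570.6849
20 December – 31 December 2023: 12 days, exemption $622,000 → ($781,000 − $622,000) × 2.3% × 12/365 = $120.2301
Total = $15,690.9151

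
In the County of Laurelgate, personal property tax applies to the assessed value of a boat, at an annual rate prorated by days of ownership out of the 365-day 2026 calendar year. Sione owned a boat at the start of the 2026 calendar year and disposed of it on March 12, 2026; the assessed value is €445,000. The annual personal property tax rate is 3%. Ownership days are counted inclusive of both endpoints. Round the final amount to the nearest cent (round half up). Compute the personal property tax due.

€2,596.85

Days held (January 1 – March 12, 2026): 71 out of 365
Tax = €445,000 × 3% × 71/365 = €2,596.8493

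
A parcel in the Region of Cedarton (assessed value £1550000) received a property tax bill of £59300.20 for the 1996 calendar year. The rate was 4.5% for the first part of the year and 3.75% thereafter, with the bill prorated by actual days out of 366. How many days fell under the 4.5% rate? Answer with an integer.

Let d = days at the first rate; then 366 − d days at the second rate.
£1550000 × [4.5%·d + 3.75%·(366−d)] / 366 = £59300.20
Solving gives d = 37, so the new rate took effect on 7 Feb 1996.

37 days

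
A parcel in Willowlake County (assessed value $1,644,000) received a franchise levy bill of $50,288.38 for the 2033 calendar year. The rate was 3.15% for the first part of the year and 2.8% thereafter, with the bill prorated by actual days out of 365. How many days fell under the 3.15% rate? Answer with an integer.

270 days

Let d = days at the first rate; then 365 − d days at the second rate.
$1,644,000 × [3.15%·d + 2.8%·(365−d)] / 365 = $50,288.38
Solving gives d = 270, so the new rate took effect on 28 Sep 2033.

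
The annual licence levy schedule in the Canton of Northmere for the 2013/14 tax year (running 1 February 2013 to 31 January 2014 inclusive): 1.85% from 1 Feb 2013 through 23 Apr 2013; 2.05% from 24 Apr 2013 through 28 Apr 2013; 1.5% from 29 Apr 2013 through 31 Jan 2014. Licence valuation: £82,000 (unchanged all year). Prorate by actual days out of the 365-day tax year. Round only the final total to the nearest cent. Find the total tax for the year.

£1,300.65

1 Feb – 23 Apr 2013: 82 days at 1.85% → £82,000 × 1.85% × 82/365 = £340.8055
24 Apr – 28 Apr 2013: 5 days at 2.05% → £82,000 × 2.05% × 5/365 = £23.0274
29 Apr 2013 – 31 Jan 2014: 278 days at 1.5% → £82,000 × 1.5% × 278/365 = £936.8219
Total = £1,300.6548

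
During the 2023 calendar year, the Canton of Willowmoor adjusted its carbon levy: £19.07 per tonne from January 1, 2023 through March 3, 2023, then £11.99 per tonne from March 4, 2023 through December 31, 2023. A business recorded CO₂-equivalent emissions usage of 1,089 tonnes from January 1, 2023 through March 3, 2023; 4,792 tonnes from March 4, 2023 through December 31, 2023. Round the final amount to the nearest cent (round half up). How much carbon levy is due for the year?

£78,223.31

January 1 – March 3, 2023: 1,089 tonnes at £19.07/tonne → £20,767.23
March 4 – December 31, 2023: 4,792 tonnes at £11.99/tonne → £57,456.08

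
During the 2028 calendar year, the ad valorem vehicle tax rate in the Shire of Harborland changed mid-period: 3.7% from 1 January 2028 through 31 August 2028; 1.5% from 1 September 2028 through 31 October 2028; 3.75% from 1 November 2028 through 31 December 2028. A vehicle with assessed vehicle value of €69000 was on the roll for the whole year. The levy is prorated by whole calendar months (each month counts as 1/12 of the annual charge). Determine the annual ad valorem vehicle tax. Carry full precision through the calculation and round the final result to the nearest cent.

1 January – 31 August 2028: 8 months at 3.7% → €69000 × 3.7% × 8/12 = €1702.0000
1 September – 31 October 2028: 2 months at 1.5% → €69000 × 1.5% × 2/12 = €172.5000
1 November – 31 December 2028: 2 months at 3.75% → €69000 × 3.75% × 2/12 = €431.2500
Total = €2305.7500

€2305.75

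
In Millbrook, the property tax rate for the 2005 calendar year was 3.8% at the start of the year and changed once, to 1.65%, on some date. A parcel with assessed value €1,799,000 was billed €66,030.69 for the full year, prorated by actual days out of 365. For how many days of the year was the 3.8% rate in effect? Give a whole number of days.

343 days

Let d = days at the first rate; then 365 − d days at the second rate.
€1,799,000 × [3.8%·d + 1.65%·(365−d)] / 365 = €66,030.69
Solving gives d = 343, so the new rate took effect on 10 Dec 2005.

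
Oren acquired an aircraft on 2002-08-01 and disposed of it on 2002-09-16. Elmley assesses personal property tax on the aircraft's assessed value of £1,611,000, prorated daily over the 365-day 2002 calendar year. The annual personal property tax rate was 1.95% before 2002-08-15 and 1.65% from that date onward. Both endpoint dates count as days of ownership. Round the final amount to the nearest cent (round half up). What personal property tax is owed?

2002-08-01 to 2002-08-14: 14 days at 1.95% → £1,611,000 × 1.95% × 14/365 = £1,204.9397
2002-08-15 to 2002-09-16: 33 days at 1.65% → £1,611,000 × 1.65% × 33/365 = £2,403.2589
Total = £3,608.1986

£3,608.20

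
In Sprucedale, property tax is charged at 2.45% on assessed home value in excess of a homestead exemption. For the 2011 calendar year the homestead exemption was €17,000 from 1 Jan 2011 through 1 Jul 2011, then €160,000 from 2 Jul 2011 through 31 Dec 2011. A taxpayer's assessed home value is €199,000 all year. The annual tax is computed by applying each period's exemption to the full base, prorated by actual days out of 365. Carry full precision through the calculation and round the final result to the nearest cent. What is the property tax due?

1 Jan – 1 Jul 2011: 182 days, exemption €17,000 → (€199,000 − €17,000) × 2.45% × 182/365 = €2,223.3918
2 Jul – 31 Dec 2011: 183 days, exemption €160,000 → (€199,000 − €160,000) × 2.45% × 183/365 = €479.0589
Total = €2,702.4507

€2,702.45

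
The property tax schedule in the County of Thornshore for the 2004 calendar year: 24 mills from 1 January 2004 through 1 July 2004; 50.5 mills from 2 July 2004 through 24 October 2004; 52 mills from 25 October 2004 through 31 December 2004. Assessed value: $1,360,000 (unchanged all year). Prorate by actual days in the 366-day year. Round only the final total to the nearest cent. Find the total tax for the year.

$51,039.02

1 January – 1 July 2004: 183 days at 24 mills → $1,360,000 × 2.4% × 183/366 = $16,320.0000
2 July – 24 October 2004: 115 days at 50.5 mills → $1,360,000 × 5.05% × 115/366 = $21,579.7814
25 October – 31 December 2004: 68 days at 52 mills → $1,360,000 × 5.2% × 68/366 = $13,139.2350
Total = $51,039.0164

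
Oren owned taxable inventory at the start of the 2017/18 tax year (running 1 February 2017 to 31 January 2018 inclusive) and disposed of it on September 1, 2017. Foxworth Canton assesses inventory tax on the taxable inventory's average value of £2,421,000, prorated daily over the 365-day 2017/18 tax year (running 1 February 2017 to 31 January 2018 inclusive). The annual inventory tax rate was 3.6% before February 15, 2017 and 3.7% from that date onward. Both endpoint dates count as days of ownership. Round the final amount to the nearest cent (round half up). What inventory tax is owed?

£52,180.84

February 1 – February 14, 2017: 14 days at 3.6% → £2,421,000 × 3.6% × 14/365 = £3,342.9699
February 15 – September 1, 2017: 199 days at 3.7% → £2,421,000 × 3.7% × 199/365 = £48,837.8712
Total = £52,180.8411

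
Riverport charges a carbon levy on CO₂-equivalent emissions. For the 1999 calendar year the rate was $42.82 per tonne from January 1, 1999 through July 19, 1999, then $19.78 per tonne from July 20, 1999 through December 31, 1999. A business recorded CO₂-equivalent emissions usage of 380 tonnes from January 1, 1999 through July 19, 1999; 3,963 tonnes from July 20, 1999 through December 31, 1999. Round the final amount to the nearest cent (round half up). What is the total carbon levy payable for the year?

January 1 – July 19, 1999: 380 tonnes at $42.82/tonne → $16,271.60
July 20 – December 31, 1999: 3,963 tonnes at $19.78/tonne → $78,388.14

$94,659.74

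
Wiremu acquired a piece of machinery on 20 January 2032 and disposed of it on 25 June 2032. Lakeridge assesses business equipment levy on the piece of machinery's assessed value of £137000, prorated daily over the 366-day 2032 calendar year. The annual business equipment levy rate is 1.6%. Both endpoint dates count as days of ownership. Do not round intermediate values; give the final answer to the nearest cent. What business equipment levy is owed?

£946.27

Days held (20 January – 25 June 2032): 158 out of 366
Tax = £137000 × 1.6% × 158/366 = £946.2732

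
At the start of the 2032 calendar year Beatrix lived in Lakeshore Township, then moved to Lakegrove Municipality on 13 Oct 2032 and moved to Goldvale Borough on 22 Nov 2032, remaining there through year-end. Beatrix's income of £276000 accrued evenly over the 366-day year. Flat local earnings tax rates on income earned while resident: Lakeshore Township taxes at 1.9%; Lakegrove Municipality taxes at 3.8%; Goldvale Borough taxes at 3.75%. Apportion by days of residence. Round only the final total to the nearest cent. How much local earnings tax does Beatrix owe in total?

Lakeshore Township, 1 Jan – 12 Oct 2032: 286 days → £276000 × 1.9% × 286/366 = £4097.7705
Lakegrove Municipality, 13 Oct – 21 Nov 2032: 40 days → £276000 × 3.8% × 40/366 = £1146.2295
Goldvale Borough, 22 Nov – 31 Dec 2032: 40 days → £276000 × 3.75% × 40/366 = £1131.1475
Total = £6375.1475

£6375.15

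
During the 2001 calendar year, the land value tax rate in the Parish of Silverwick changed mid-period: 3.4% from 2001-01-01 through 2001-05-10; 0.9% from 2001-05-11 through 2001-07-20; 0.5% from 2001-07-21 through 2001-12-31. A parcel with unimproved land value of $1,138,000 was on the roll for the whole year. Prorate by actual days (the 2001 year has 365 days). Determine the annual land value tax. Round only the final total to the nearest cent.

2001-01-01 to 2001-05-10: 130 days at 3.4% → $1,138,000 × 3.4% × 130/365 = $13,780.7123
2001-05-11 to 2001-07-20: 71 days at 0.9% → $1,138,000 × 0.9% × 71/365 = $1,992.2795
2001-07-21 to 2001-12-31: 164 days at 0.5% → $1,138,000 × 0.5% × 164/365 = $2,556.6027
Total = $18,329.5945

$18,329.59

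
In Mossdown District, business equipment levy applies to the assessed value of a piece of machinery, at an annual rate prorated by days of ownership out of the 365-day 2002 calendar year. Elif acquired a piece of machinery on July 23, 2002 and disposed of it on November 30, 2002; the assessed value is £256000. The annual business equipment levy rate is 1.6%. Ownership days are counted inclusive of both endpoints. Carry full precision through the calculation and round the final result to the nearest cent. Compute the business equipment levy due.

£1470.07

Days held (July 23 – November 30, 2002): 131 out of 365
Tax = £256000 × 1.6% × 131/365 = £1470.0712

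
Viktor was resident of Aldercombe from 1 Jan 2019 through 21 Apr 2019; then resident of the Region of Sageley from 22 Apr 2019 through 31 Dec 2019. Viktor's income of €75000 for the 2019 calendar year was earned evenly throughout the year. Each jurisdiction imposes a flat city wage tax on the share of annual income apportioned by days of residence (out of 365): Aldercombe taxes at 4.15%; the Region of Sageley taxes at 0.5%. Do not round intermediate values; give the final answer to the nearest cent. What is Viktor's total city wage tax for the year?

€1207.50

Aldercombe, 1 Jan – 21 Apr 2019: 111 days → €75000 × 4.15% × 111/365 = €946.5411
The Region of Sageley, 22 Apr – 31 Dec 2019: 254 days → €75000 × 0.5% × 254/365 = €260.9589
Total = €1207.5000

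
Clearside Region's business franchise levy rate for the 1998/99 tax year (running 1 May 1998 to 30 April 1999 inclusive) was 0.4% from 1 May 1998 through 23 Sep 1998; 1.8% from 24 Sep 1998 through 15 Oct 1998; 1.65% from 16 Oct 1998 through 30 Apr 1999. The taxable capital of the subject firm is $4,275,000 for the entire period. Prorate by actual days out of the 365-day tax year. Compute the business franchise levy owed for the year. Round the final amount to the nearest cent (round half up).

$49,549.01

1 May – 23 Sep 1998: 146 days at 0.4% → $4,275,000 × 0.4% × 146/365 = $6,840.0000
24 Sep – 15 Oct 1998: 22 days at 1.8% → $4,275,000 × 1.8% × 22/365 = $4,638.0822
16 Oct 1998 – 30 Apr 1999: 197 days at 1.65% → $4,275,000 × 1.65% × 197/365 = $38,070.9247
Total = $49,549.0068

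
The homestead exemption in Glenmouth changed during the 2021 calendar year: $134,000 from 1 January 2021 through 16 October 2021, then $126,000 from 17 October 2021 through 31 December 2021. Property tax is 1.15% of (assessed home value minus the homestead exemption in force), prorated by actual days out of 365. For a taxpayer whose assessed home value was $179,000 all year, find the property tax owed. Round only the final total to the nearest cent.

1 January – 16 October 2021: 289 days, exemption $134,000 → ($179,000 − $134,000) × 1.15% × 289/365 = $409.7466
17 October – 31 December 2021: 76 days, exemption $126,000 → ($179,000 − $126,000) × 1.15% × 76/365 = $126.9096
Total = $536.6562

$536.66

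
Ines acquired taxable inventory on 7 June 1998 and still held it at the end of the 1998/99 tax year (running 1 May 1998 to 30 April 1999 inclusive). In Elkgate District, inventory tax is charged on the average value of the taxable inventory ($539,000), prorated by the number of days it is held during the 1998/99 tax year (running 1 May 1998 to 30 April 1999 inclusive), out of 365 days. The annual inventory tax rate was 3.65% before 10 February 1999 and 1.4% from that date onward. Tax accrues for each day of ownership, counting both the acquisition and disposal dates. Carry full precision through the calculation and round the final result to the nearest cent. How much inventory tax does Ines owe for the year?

$15,021.12

7 June 1998 – 9 February 1999: 248 days at 3.65% → $539,000 × 3.65% × 248/365 = $13,367.2000
10 February – 30 April 1999: 80 days at 1.4% → $539,000 × 1.4% × 80/365 = $1,653.9178
Total = $15,021.1178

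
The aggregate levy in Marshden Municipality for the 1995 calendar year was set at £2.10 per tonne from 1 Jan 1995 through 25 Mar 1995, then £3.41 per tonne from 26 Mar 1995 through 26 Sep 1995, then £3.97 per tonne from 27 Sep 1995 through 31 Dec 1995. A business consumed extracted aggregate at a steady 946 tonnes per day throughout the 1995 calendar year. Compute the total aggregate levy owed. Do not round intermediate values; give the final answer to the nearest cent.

£1124198.02

1 Jan – 25 Mar 1995: 84 days × 946 tonnes/day = 79,464 tonnes at £2.10/tonne → £166874.40
26 Mar – 26 Sep 1995: 185 days × 946 tonnes/day = 175,010 tonnes at £3.41/tonne → £596784.10
27 Sep – 31 Dec 1995: 96 days × 946 tonnes/day = 90,816 tonnes at £3.97/tonne → £360539.52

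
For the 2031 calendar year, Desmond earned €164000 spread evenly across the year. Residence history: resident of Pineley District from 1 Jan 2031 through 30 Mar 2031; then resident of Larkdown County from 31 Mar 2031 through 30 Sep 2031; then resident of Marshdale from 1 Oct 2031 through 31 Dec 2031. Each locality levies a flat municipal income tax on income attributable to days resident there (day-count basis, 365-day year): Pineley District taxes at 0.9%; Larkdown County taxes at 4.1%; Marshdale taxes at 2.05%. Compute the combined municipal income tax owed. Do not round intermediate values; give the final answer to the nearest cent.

Pineley District, 1 Jan – 30 Mar 2031: 89 days → €164000 × 0.9% × 89/365 = €359.9014
Larkdown County, 31 Mar – 30 Sep 2031: 184 days → €164000 × 4.1% × 184/365 = €3389.6329
Marshdale, 1 Oct – 31 Dec 2031: 92 days → €164000 × 2.05% × 92/365 = €847.4082
Total = €4596.9425

€4596.94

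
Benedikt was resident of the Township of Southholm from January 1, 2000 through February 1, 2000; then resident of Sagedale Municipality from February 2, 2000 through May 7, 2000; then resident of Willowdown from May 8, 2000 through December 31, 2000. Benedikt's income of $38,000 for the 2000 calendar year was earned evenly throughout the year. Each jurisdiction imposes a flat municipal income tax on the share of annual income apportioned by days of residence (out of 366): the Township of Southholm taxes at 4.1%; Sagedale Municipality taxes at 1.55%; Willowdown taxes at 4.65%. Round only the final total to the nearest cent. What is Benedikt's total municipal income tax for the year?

$1,439.74

The Township of Southholm, January 1 – February 1, 2000: 32 days → $38,000 × 4.1% × 32/366 = $136.2186
Sagedale Municipality, February 2 – May 7, 2000: 96 days → $38,000 × 1.55% × 96/366 = $154.4918
Willowdown, May 8 – December 31, 2000: 238 days → $38,000 × 4.65% × 238/366 = $1,149.0328
Total = $1,439.7432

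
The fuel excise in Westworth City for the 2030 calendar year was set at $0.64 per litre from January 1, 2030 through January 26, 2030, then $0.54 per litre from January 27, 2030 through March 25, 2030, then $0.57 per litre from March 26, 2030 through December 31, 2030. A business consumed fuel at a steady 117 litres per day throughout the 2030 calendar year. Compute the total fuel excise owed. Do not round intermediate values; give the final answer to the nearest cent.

January 1 – January 26, 2030: 26 days × 117 litres/day = 3,042 litres at $0.64/litre → $1,946.88
January 27 – March 25, 2030: 58 days × 117 litres/day = 6,786 litres at $0.54/litre → $3,664.44
March 26 – December 31, 2030: 281 days × 117 litres/day = 32,877 litres at $0.57/litre → $18,739.89

$24,351.21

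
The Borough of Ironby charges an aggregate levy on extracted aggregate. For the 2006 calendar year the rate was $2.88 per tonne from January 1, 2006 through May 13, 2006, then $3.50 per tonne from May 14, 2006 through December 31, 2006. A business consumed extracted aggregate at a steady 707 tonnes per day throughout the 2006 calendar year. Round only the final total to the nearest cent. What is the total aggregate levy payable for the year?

January 1 – May 13, 2006: 133 days × 707 tonnes/day = 94,031 tonnes at $2.88/tonne → $270809.28
May 14 – December 31, 2006: 232 days × 707 tonnes/day = 164,024 tonnes at $3.50/tonne → $574084.00

$844893.28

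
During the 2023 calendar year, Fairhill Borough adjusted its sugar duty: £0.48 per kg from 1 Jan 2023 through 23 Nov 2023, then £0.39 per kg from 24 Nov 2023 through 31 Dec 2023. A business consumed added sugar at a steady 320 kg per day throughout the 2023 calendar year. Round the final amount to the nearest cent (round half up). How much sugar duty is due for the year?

£54,969.60

1 Jan – 23 Nov 2023: 327 days × 320 kg/day = 104,640 kg at £0.48/kg → £50,227.20
24 Nov – 31 Dec 2023: 38 days × 320 kg/day = 12,160 kg at £0.39/kg → £4,742.40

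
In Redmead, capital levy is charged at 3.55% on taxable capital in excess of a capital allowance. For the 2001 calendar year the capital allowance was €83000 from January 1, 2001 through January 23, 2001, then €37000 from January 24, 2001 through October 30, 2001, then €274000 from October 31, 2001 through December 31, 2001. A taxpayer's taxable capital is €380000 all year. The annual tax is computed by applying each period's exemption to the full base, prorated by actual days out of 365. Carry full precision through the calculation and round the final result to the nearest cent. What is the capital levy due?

€10644.46

January 1 – January 23, 2001: 23 days, exemption €83000 → (€380000 − €83000) × 3.55% × 23/365 = €664.3849
January 24 – October 30, 2001: 280 days, exemption €37000 → (€380000 − €37000) × 3.55% × 280/365 = €9340.8767
October 31 – December 31, 2001: 62 days, exemption €274000 → (€380000 − €274000) × 3.55% × 62/365 = €639.1945
Total = €10644.4562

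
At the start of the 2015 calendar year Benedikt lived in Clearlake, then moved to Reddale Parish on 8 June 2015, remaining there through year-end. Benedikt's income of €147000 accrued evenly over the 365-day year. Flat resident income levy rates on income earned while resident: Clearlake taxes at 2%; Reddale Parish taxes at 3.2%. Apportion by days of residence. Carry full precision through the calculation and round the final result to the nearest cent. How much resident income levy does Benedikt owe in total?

Clearlake, 1 January – 7 June 2015: 158 days → €147000 × 2% × 158/365 = €1272.6575
Reddale Parish, 8 June – 31 December 2015: 207 days → €147000 × 3.2% × 207/365 = €2667.7479
Total = €3940.4055

€3940.41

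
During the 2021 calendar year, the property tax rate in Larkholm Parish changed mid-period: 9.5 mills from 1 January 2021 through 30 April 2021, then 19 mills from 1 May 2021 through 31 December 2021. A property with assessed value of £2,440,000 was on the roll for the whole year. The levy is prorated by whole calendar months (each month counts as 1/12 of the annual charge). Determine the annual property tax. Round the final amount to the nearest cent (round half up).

£38,633.33

1 January – 30 April 2021: 4 months at 9.5 mills → £2,440,000 × 0.95% × 4/12 = £7,726.6667
1 May – 31 December 2021: 8 months at 19 mills → £2,440,000 × 1.9% × 8/12 = £30,906.6667
Total = £38,633.3333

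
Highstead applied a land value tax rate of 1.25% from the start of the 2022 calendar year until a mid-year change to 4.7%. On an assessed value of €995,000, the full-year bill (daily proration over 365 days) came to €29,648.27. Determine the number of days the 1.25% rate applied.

Let d = days at the first rate; then 365 − d days at the second rate.
€995,000 × [1.25%·d + 4.7%·(365−d)] / 365 = €29,648.27
Solving gives d = 182, so the new rate took effect on 2 July 2022.

182 days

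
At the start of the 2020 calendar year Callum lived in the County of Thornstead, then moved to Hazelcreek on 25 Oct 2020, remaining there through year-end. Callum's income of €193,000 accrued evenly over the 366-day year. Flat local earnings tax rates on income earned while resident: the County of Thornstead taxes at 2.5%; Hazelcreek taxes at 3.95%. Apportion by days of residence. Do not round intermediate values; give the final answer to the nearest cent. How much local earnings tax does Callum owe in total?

The County of Thornstead, 1 Jan – 24 Oct 2020: 298 days → €193,000 × 2.5% × 298/366 = €3,928.5519
Hazelcreek, 25 Oct – 31 Dec 2020: 68 days → €193,000 × 3.95% × 68/366 = €1,416.3880
Total = €5,344.9399

€5,344.94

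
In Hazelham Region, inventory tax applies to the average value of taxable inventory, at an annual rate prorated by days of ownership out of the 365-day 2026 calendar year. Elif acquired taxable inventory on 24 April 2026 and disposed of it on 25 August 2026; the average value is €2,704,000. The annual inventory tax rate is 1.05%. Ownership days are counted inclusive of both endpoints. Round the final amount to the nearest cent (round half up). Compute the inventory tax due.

€9,645.50

Days held (24 April – 25 August 2026): 124 out of 365
Tax = €2,704,000 × 1.05% × 124/365 = €9,645.5014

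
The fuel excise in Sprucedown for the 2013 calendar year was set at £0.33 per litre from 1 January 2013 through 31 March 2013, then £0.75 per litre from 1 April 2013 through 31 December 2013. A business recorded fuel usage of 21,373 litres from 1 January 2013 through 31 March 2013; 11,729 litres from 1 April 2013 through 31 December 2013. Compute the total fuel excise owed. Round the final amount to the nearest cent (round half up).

£15849.84

1 January – 31 March 2013: 21,373 litres at £0.33/litre → £7053.09
1 April – 31 December 2013: 11,729 litres at £0.75/litre → £8796.75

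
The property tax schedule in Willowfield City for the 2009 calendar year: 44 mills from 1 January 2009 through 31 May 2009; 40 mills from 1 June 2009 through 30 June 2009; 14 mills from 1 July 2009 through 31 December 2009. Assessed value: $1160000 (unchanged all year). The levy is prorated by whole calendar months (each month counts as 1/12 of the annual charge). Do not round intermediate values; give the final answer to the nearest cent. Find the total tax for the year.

$33253.33

1 January – 31 May 2009: 5 months at 44 mills → $1160000 × 4.4% × 5/12 = $21266.6667
1 June – 30 June 2009: 1 month at 40 mills → $1160000 × 4% × 1/12 = $3866.6667
1 July – 31 December 2009: 6 months at 14 mills → $1160000 × 1.4% × 6/12 = $8120.0000
Total = $33253.3333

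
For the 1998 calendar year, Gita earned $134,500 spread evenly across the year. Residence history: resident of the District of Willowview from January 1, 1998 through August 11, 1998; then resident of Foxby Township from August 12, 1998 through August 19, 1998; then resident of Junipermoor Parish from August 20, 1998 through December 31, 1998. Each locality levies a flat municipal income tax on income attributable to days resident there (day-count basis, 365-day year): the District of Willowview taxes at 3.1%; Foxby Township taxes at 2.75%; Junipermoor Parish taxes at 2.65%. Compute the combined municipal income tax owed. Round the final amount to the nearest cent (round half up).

$3,936.98

The District of Willowview, January 1 – August 11, 1998: 223 days → $134,500 × 3.1% × 223/365 = $2,547.3932
Foxby Township, August 12 – August 19, 1998: 8 days → $134,500 × 2.75% × 8/365 = $81.0685
Junipermoor Parish, August 20 – December 31, 1998: 134 days → $134,500 × 2.65% × 134/365 = $1,308.5192
Total = $3,936.9808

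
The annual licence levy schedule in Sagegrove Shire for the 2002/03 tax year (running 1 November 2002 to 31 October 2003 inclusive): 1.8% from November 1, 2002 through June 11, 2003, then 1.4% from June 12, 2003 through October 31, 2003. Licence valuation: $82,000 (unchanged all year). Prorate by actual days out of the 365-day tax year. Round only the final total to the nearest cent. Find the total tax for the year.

November 1, 2002 – June 11, 2003: 223 days at 1.8% → $82,000 × 1.8% × 223/365 = $901.7753
June 12 – October 31, 2003: 142 days at 1.4% → $82,000 × 1.4% × 142/365 = $446.6192
Total = $1,348.3945

$1,348.39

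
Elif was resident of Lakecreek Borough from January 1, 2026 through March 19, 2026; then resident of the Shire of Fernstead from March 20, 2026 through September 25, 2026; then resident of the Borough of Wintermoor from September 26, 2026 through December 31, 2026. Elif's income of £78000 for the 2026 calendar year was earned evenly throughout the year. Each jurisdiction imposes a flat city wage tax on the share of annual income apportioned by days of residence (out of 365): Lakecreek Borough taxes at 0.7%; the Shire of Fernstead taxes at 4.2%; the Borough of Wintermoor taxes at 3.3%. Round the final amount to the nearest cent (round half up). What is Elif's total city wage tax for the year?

Lakecreek Borough, January 1 – March 19, 2026: 78 days → £78000 × 0.7% × 78/365 = £116.6795
The Shire of Fernstead, March 20 – September 25, 2026: 190 days → £78000 × 4.2% × 190/365 = £1705.3151
The Borough of Wintermoor, September 26 – December 31, 2026: 97 days → £78000 × 3.3% × 97/365 = £684.0493
Total = £2506.0438

£2506.04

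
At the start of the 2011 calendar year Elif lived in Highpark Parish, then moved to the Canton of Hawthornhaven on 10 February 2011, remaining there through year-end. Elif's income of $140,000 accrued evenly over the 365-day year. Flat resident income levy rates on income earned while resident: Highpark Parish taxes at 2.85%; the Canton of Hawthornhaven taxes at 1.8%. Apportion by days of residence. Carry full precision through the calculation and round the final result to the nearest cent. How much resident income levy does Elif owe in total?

$2,681.10

Highpark Parish, 1 January – 9 February 2011: 40 days → $140,000 × 2.85% × 40/365 = $437.2603
The Canton of Hawthornhaven, 10 February – 31 December 2011: 325 days → $140,000 × 1.8% × 325/365 = $2,243.8356
Total = $2,681.0959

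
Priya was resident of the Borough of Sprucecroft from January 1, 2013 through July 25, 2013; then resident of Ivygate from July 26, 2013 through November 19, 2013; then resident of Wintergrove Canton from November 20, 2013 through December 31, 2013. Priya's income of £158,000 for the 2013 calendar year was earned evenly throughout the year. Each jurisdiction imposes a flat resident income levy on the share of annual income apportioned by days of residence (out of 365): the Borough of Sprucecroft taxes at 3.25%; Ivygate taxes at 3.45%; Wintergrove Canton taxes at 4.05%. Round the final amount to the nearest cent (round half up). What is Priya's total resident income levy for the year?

The Borough of Sprucecroft, January 1 – July 25, 2013: 206 days → £158,000 × 3.25% × 206/365 = £2,898.1096
Ivygate, July 26 – November 19, 2013: 117 days → £158,000 × 3.45% × 117/365 = £1,747.3068
Wintergrove Canton, November 20 – December 31, 2013: 42 days → £158,000 × 4.05% × 42/365 = £736.3233
Total = £5,381.7397

£5,381.74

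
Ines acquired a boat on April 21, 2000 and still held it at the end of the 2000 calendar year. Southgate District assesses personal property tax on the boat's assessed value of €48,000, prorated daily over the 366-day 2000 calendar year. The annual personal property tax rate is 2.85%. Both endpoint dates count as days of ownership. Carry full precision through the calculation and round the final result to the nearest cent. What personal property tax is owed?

€953.11

Days held (April 21 – December 31, 2000): 255 out of 366
Tax = €48,000 × 2.85% × 255/366 = €953.1148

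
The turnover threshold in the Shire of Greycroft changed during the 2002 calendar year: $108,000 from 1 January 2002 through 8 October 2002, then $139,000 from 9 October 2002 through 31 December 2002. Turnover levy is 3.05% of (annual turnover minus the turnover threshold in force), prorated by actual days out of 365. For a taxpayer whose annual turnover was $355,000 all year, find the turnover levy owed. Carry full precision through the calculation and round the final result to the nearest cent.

1 January – 8 October 2002: 281 days, exemption $108,000 → ($355,000 − $108,000) × 3.05% × 281/365 = $5,799.7630
9 October – 31 December 2002: 84 days, exemption $139,000 → ($355,000 − $139,000) × 3.05% × 84/365 = $1,516.1425
Total = $7,315.9055

$7,315.91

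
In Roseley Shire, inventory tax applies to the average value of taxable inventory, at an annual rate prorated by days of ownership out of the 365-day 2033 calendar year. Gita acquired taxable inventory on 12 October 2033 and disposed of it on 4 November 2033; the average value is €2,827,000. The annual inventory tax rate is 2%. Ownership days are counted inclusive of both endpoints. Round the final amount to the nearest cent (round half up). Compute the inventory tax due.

€3,717.70

Days held (12 October – 4 November 2033): 24 out of 365
Tax = €2,827,000 × 2% × 24/365 = €3,717.6986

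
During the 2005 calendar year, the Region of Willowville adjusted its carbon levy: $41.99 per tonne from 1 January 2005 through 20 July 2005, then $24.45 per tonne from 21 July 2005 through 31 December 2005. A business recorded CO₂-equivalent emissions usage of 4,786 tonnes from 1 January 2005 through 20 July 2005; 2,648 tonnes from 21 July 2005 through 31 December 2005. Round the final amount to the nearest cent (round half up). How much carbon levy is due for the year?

$265,707.74

1 January – 20 July 2005: 4,786 tonnes at $41.99/tonne → $200,964.14
21 July – 31 December 2005: 2,648 tonnes at $24.45/tonne → $64,743.60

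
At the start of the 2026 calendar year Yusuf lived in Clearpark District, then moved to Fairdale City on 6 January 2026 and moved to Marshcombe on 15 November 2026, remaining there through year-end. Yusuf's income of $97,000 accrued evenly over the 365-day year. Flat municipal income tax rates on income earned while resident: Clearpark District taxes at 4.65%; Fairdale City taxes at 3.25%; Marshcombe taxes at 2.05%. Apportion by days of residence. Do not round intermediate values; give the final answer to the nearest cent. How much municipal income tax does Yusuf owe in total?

Clearpark District, 1 January – 5 January 2026: 5 days → $97,000 × 4.65% × 5/365 = $61.7877
Fairdale City, 6 January – 14 November 2026: 313 days → $97,000 × 3.25% × 313/365 = $2,703.3767
Marshcombe, 15 November – 31 December 2026: 47 days → $97,000 × 2.05% × 47/365 = $256.0534
Total = $3,021.2178

$3,021.22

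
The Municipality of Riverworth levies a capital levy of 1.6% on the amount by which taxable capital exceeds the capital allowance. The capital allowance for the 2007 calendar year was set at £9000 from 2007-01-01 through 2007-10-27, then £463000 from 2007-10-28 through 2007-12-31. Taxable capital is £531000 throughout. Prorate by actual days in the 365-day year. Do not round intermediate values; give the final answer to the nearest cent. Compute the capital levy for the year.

£7058.41

2007-01-01 to 2007-10-27: 300 days, exemption £9000 → (£531000 − £9000) × 1.6% × 300/365 = £6864.6575
2007-10-28 to 2007-12-31: 65 days, exemption £463000 → (£531000 − £463000) × 1.6% × 65/365 = £193.7534
Total = £7058.4110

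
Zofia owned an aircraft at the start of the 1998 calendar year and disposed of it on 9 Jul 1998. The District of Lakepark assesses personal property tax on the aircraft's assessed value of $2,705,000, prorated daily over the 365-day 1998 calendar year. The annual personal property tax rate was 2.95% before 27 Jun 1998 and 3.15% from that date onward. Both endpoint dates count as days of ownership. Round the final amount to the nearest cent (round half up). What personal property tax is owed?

$41,731.11

1 Jan – 26 Jun 1998: 177 days at 2.95% → $2,705,000 × 2.95% × 177/365 = $38,696.3219
27 Jun – 9 Jul 1998: 13 days at 3.15% → $2,705,000 × 3.15% × 13/365 = $3,034.7877
Total = $41,731.1096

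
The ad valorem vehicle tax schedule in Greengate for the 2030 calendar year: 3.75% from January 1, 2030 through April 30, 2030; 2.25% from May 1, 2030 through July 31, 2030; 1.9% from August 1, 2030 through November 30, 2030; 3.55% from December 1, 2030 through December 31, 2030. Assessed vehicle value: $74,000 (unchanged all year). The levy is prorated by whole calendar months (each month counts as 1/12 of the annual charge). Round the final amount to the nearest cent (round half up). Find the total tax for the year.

January 1 – April 30, 2030: 4 months at 3.75% → $74,000 × 3.75% × 4/12 = $925.0000
May 1 – July 31, 2030: 3 months at 2.25% → $74,000 × 2.25% × 3/12 = $416.2500
August 1 – November 30, 2030: 4 months at 1.9% → $74,000 × 1.9% × 4/12 = $468.6667
December 1 – December 31, 2030: 1 month at 3.55% → $74,000 × 3.55% × 1/12 = $218.9167
Total = $2,028.8333

$2,028.83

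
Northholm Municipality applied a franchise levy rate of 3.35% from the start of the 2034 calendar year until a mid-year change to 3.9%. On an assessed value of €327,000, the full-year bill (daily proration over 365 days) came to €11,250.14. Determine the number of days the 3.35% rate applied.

Let d = days at the first rate; then 365 − d days at the second rate.
€327,000 × [3.35%·d + 3.9%·(365−d)] / 365 = €11,250.14
Solving gives d = 305, so the new rate took effect on 2 November 2034.

305 days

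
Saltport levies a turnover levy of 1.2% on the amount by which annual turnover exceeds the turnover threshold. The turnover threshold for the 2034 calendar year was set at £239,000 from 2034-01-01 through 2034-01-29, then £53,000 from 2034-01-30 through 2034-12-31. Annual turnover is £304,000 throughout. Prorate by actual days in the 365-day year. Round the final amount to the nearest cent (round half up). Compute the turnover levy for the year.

2034-01-01 to 2034-01-29: 29 days, exemption £239,000 → (£304,000 − £239,000) × 1.2% × 29/365 = £61.9726
2034-01-30 to 2034-12-31: 336 days, exemption £53,000 → (£304,000 − £53,000) × 1.2% × 336/365 = £2,772.6904
Total = £2,834.6630

£2,834.66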